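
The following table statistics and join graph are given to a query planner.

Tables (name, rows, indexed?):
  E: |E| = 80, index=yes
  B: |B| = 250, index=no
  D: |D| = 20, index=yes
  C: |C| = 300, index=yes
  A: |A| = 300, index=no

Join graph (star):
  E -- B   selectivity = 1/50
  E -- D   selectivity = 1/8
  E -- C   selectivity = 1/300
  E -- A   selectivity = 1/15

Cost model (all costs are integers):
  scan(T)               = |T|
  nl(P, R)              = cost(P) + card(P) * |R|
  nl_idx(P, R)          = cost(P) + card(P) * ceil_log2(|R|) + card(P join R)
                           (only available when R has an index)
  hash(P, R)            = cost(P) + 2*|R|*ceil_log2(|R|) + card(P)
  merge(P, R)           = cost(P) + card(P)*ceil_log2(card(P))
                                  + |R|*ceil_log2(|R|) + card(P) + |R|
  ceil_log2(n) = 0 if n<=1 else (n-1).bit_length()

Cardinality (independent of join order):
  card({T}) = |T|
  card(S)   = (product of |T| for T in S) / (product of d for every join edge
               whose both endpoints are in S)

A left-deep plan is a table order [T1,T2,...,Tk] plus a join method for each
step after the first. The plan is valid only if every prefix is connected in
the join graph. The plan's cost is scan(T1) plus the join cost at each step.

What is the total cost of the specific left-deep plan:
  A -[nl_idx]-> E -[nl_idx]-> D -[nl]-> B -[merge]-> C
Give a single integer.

step 1: scan A: cost=300, card=300
step 2: join E via nl_idx
    card(P join E) = 300*80/(15) = 1600
    cost = 300 + 300*7 + 1600 = 4000
step 3: join D via nl_idx
    card(P join D) = 1600*20/(8) = 4000
    cost = 4000 + 1600*5 + 4000 = 16000
step 4: join B via nl
    card(P join B) = 4000*250/(50) = 20000
    cost = 16000 + 4000*250 = 1016000
step 5: join C via merge
    card(P join C) = 20000*300/(300) = 20000
    cost = 1016000 + 20000*15 + 300*9 + 20000 + 300 = 1339000

1339000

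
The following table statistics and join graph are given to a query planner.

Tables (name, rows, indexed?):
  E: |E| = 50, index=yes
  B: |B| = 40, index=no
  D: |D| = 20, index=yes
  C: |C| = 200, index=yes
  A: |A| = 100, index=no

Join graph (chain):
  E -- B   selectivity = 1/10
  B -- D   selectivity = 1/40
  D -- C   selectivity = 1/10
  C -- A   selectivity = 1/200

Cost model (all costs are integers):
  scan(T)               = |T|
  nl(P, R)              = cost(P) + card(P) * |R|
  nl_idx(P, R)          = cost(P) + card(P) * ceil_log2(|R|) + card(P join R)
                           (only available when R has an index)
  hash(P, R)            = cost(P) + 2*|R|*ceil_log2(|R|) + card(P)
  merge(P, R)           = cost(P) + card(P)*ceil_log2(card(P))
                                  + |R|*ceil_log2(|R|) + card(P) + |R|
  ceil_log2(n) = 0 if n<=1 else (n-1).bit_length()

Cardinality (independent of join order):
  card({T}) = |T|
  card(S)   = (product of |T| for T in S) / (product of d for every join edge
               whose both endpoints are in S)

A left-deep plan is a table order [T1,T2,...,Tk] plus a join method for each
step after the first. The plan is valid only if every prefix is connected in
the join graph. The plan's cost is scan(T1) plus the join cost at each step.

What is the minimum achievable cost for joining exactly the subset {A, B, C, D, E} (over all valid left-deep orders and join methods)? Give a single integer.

Selinger DP over subsets of {A,B,C,D,E}:
  {E}: scan cost=50, card=50
  {B}: scan cost=40, card=40
  {D}: scan cost=20, card=20
  {C}: scan cost=200, card=200
  {A}: scan cost=100, card=100
  {BE}: card=200; try (E,nl_idx)→480, (B,hash)→580, (E,merge)→670, (E,hash)→680, (B,merge)→680, (E,nl)→2040 …(+1); best=480 via (E,nl_idx)
  {BD}: card=20; try (D,nl_idx)→260, (D,hash)→280, (B,merge)→420, (D,merge)→440, (B,hash)→520, (B,nl)→820 …(+1); best=260 via (D,nl_idx)
  {CD}: card=400; try (C,nl_idx)→580, (D,hash)→600, (D,nl_idx)→1600, (C,merge)→1940, (D,merge)→2120, (C,hash)→3240 …(+2); best=580 via (C,nl_idx)
  {AC}: card=100; try (C,nl_idx)→1000, (A,hash)→1800, (C,merge)→2700, (A,merge)→2800, (C,hash)→3400, (C,nl)→20100 …(+1); best=1000 via (C,nl_idx)
  {BDE}: card=100; try (E,nl_idx)→480, (E,merge)→730, (E,hash)→880, (D,hash)→880, (E,nl)→1260, (D,nl_idx)→1580 …(+2); best=480 via (E,nl_idx)
  {BCD}: card=400; try (C,nl_idx)→820, (B,hash)→1460, (C,merge)→2180, (C,hash)→3480, (C,nl)→4260, (B,merge)→4860 …(+1); best=820 via (C,nl_idx)
  {ACD}: card=200; try (D,hash)→1300, (D,nl_idx)→1700, (D,merge)→1920, (A,hash)→2380, (D,nl)→3000, (A,merge)→5380 …(+1); best=1300 via (D,hash)
  {BCDE}: card=2000; try (E,hash)→1820, (C,merge)→3080, (C,nl_idx)→3280, (C,hash)→3780, (E,merge)→5170, (E,nl_idx)→5220 …(+2); best=1820 via (E,hash)
  {ABCD}: card=200; try (B,hash)→1980, (A,hash)→2620, (B,merge)→3380, (A,merge)→5620, (B,nl)→9300, (A,nl)→40820; best=1980 via (B,hash)
  {ABCDE}: card=1000; try (E,hash)→2780, (E,merge)→4130, (E,nl_idx)→4180, (A,hash)→5220, (E,nl)→11980, (A,merge)→26620 …(+1); best=2780 via (E,hash)

2780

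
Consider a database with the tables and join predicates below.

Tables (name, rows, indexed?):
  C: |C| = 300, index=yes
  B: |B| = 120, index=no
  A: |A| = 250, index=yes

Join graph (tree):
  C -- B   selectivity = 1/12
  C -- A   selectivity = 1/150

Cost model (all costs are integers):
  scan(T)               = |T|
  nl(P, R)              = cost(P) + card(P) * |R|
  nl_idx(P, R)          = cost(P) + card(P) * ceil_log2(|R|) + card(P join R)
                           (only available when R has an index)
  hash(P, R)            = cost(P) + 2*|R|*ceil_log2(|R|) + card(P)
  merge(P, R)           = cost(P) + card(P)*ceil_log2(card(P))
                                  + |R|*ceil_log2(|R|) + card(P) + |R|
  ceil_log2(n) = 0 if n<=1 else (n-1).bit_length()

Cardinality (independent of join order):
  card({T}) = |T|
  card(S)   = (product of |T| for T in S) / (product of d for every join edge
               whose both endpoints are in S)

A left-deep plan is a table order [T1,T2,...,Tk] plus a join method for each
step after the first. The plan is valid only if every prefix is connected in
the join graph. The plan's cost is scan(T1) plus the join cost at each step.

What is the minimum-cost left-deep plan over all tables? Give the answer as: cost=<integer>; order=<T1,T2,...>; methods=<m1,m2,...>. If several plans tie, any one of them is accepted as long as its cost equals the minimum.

cost=5180; order=A,C,B; methods=nl_idx,hash

Selinger DP (subsets sized 1..n):
  {C}: scan cost=300, card=300
  {B}: scan cost=120, card=120
  {A}: scan cost=250, card=250
  {BC}: card=3000; try (B,hash)→2280, (C,merge)→4080, (C,nl_idx)→4200, (B,merge)→4260, (C,hash)→5640, (C,nl)→36120 …(+1); best=2280 via (B,hash)
  {AC}: card=500; try (C,nl_idx)→3000, (A,nl_idx)→3200, (A,hash)→4600, (C,merge)→5500, (A,merge)→5550, (C,hash)→5900 …(+2); best=3000 via (C,nl_idx)
  {ABC}: card=5000; try (B,hash)→5180, (B,merge)→8960, (A,hash)→9280, (A,nl_idx)→31280, (A,merge)→43530, (B,nl)→63000 …(+1); best=5180 via (B,hash)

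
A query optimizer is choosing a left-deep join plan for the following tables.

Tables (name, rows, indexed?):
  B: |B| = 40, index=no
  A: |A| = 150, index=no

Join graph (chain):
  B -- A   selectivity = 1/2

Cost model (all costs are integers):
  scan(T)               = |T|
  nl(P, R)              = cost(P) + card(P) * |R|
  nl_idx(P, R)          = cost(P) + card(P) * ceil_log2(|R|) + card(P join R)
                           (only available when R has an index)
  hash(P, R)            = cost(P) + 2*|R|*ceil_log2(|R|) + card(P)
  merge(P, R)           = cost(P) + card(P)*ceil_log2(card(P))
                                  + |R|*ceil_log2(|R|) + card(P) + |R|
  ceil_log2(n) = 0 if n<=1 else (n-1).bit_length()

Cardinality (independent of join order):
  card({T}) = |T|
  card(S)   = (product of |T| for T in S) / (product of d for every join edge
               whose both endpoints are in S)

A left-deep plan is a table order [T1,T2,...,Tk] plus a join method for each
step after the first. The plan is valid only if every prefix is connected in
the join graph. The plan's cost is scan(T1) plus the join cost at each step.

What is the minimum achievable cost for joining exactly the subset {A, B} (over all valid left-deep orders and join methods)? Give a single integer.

Selinger DP over subsets of {A,B}:
  {B}: scan cost=40, card=40
  {A}: scan cost=150, card=150
  {AB}: card=3000; try (B,hash)→780, (A,merge)→1670, (B,merge)→1780, (A,hash)→2480, (A,nl)→6040, (B,nl)→6150; best=780 via (B,hash)

780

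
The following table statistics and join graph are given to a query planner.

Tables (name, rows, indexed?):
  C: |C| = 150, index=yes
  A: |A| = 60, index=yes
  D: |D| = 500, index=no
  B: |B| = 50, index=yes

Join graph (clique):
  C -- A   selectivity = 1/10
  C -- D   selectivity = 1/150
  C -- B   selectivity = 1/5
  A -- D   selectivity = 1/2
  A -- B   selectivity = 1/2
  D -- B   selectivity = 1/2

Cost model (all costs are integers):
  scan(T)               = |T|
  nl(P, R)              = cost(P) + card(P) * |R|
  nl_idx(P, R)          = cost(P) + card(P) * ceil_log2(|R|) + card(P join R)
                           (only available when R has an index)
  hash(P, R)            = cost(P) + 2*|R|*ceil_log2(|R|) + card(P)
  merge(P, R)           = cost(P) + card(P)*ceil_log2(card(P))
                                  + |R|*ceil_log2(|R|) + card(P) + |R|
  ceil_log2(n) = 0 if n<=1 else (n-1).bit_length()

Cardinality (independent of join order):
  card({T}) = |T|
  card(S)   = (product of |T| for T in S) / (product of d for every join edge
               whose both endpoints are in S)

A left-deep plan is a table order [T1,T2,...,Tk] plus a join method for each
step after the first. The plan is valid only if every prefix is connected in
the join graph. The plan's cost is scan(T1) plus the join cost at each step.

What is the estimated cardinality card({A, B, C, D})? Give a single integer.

3750

Tables in S: A(60), B(50), C(150), D(500)
Edges inside S: C-A(d=10), C-D(d=150), C-B(d=5), A-D(d=2), A-B(d=2), D-B(d=2)
numerator = 60 * 50 * 150 * 500 = 225000000
denominator = 10 * 150 * 5 * 2 * 2 * 2 = 60000
card(S) = 225000000 / 60000 = 3750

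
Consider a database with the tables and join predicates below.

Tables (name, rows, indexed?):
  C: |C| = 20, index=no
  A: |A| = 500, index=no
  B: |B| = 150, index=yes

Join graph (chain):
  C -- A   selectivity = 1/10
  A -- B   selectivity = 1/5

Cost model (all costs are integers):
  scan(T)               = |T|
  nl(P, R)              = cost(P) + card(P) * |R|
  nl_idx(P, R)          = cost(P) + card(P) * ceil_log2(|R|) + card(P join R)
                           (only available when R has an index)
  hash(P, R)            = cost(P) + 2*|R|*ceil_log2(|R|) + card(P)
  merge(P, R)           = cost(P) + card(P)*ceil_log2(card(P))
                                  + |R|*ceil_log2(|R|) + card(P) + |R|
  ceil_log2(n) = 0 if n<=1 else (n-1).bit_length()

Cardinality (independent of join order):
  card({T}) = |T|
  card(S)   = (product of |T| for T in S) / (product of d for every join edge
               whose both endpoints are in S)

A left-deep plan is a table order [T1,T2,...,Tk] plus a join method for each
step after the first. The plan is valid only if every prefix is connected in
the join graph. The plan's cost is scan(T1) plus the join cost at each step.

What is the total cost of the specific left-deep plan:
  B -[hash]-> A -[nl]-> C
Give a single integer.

309300

step 1: scan B: cost=150, card=150
step 2: join A via hash
    card(P join A) = 150*500/(5) = 15000
    cost = 150 + 2*500*9 + 150 = 9300
step 3: join C via nl
    card(P join C) = 15000*20/(10) = 30000
    cost = 9300 + 15000*20 = 309300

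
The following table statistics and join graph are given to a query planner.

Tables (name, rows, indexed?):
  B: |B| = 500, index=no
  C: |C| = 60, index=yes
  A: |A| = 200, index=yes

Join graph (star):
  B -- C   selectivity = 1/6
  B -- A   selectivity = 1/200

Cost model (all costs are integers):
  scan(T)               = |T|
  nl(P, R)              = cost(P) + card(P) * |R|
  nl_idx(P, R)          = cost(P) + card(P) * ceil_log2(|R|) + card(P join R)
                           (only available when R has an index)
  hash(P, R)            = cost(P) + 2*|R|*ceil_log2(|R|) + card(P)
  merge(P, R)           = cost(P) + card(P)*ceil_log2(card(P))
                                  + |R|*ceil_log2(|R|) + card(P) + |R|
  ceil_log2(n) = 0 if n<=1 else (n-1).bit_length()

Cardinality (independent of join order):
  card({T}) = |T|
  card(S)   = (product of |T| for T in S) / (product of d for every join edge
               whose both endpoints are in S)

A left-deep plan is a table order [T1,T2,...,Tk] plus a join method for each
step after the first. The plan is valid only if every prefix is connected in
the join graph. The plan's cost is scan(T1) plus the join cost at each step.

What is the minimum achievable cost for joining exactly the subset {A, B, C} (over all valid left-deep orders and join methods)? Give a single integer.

Selinger DP over subsets of {A,B,C}:
  {B}: scan cost=500, card=500
  {C}: scan cost=60, card=60
  {A}: scan cost=200, card=200
  {BC}: card=5000; try (C,hash)→1720, (B,merge)→5480, (C,merge)→5920, (C,nl_idx)→8500, (B,hash)→9120, (B,nl)→30060 …(+1); best=1720 via (C,hash)
  {AB}: card=500; try (A,hash)→4200, (A,nl_idx)→5000, (B,merge)→7000, (A,merge)→7300, (B,hash)→9400, (B,nl)→100200 …(+1); best=4200 via (A,hash)
  {ABC}: card=5000; try (C,hash)→5420, (C,merge)→9620, (A,hash)→9920, (C,nl_idx)→12200, (C,nl)→34200, (A,nl_idx)→46720 …(+2); best=5420 via (C,hash)

5420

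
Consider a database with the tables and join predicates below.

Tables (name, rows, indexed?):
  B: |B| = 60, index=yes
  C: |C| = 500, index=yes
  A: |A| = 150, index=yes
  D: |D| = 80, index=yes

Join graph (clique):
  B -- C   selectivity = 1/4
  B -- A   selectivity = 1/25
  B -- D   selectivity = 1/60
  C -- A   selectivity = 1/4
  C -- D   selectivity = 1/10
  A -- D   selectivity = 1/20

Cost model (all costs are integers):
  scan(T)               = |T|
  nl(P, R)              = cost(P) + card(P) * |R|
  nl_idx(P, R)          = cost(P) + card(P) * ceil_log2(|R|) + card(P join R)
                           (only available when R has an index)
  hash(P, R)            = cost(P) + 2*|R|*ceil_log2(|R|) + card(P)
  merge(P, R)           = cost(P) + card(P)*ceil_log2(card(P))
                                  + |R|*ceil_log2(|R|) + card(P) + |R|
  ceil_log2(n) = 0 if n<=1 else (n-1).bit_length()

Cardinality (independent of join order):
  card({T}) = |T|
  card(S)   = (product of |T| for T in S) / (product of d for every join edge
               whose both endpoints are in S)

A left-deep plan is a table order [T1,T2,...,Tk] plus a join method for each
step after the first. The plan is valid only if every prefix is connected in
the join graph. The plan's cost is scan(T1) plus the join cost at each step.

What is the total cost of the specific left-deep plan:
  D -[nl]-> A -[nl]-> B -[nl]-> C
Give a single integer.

step 1: scan D: cost=80, card=80
step 2: join A via nl
    card(P join A) = 80*150/(20) = 600
    cost = 80 + 80*150 = 12080
step 3: join B via nl
    card(P join B) = 600*60/(25*60) = 24
    cost = 12080 + 600*60 = 48080
step 4: join C via nl
    card(P join C) = 24*500/(4*4*10) = 75
    cost = 48080 + 24*500 = 60080

60080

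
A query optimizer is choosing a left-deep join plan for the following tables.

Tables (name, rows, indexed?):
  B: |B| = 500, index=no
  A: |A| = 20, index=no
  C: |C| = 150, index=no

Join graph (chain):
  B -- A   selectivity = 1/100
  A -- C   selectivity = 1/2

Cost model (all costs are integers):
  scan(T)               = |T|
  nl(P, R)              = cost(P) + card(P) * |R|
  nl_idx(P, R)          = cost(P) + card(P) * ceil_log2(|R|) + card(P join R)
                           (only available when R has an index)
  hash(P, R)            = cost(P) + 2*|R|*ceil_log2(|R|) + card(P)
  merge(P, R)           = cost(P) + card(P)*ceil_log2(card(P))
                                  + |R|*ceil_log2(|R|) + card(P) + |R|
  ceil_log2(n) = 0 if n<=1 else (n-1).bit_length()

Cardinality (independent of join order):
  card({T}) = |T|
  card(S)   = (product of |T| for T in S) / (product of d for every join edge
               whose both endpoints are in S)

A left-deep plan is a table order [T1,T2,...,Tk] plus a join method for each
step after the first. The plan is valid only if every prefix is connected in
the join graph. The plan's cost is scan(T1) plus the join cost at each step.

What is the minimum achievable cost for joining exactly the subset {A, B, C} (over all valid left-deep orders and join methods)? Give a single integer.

Selinger DP over subsets of {A,B,C}:
  {B}: scan cost=500, card=500
  {A}: scan cost=20, card=20
  {C}: scan cost=150, card=150
  {AB}: card=100; try (A,hash)→1200, (B,merge)→5140, (A,merge)→5620, (B,hash)→9040, (B,nl)→10020, (A,nl)→10500; best=1200 via (A,hash)
  {AC}: card=1500; try (A,hash)→500, (C,merge)→1490, (A,merge)→1620, (C,hash)→2440, (C,nl)→3020, (A,nl)→3150; best=500 via (A,hash)
  {ABC}: card=7500; try (C,merge)→3350, (C,hash)→3700, (B,hash)→11000, (C,nl)→16200, (B,merge)→23500, (B,nl)→750500; best=3350 via (C,merge)

3350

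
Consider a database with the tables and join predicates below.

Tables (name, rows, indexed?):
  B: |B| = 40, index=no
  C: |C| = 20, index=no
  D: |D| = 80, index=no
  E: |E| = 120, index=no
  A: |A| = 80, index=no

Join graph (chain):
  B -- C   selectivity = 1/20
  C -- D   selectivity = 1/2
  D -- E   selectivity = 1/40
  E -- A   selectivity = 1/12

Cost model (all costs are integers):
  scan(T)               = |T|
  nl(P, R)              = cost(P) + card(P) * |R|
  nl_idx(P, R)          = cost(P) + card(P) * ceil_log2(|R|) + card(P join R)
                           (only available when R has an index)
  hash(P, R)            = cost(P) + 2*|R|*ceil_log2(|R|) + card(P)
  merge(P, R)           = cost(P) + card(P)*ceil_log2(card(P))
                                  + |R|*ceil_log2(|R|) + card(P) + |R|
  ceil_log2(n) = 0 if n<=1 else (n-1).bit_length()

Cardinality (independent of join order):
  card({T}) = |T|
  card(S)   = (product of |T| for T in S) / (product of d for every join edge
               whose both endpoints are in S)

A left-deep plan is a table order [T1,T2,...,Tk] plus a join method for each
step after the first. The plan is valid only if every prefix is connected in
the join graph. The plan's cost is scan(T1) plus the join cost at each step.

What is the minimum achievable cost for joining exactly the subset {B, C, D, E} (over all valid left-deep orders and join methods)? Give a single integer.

4480

Selinger DP over subsets of {B,C,D,E}:
  {B}: scan cost=40, card=40
  {C}: scan cost=20, card=20
  {D}: scan cost=80, card=80
  {E}: scan cost=120, card=120
  {BC}: card=40; try (C,hash)→280, (B,merge)→420, (C,merge)→440, (B,hash)→520, (B,nl)→820, (C,nl)→840; best=280 via (C,hash)
  {CD}: card=800; try (C,hash)→360, (D,merge)→780, (C,merge)→840, (D,hash)→1160, (D,nl)→1620, (C,nl)→1680; best=360 via (C,hash)
  {DE}: card=240; try (D,hash)→1360, (E,merge)→1680, (D,merge)→1720, (E,hash)→1840, (E,nl)→9680, (D,nl)→9720; best=1360 via (D,hash)
  {BCD}: card=1600; try (D,merge)→1200, (D,hash)→1440, (B,hash)→1640, (D,nl)→3480, (B,merge)→9440, (B,nl)→32360; best=1200 via (D,merge)
  {CDE}: card=2400; try (C,hash)→1800, (E,hash)→2840, (C,merge)→3640, (C,nl)→6160, (E,merge)→10120, (E,nl)→96360; best=1800 via (C,hash)
  {BCDE}: card=4800; try (E,hash)→4480, (B,hash)→4680, (E,merge)→21360, (B,merge)→33280, (B,nl)→97800, (E,nl)→193200; best=4480 via (E,hash)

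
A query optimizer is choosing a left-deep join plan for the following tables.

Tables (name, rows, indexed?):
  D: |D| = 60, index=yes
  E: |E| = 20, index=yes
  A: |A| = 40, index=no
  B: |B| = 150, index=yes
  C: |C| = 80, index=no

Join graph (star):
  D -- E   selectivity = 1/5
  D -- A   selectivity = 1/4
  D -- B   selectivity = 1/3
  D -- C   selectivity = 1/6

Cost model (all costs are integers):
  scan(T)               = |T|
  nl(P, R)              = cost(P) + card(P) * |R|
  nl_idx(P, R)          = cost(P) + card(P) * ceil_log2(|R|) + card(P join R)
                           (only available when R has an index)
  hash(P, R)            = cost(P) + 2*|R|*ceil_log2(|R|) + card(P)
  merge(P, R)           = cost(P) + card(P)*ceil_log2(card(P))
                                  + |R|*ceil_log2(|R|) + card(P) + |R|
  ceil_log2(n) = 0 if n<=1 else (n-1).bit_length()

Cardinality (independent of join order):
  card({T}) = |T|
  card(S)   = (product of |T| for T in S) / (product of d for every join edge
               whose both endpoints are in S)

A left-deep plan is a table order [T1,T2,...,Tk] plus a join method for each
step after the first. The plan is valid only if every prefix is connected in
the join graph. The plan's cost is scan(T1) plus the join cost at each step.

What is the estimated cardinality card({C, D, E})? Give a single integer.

3200

Tables in S: C(80), D(60), E(20)
Edges inside S: D-E(d=5), D-C(d=6)
numerator = 80 * 60 * 20 = 96000
denominator = 5 * 6 = 30
card(S) = 96000 / 30 = 3200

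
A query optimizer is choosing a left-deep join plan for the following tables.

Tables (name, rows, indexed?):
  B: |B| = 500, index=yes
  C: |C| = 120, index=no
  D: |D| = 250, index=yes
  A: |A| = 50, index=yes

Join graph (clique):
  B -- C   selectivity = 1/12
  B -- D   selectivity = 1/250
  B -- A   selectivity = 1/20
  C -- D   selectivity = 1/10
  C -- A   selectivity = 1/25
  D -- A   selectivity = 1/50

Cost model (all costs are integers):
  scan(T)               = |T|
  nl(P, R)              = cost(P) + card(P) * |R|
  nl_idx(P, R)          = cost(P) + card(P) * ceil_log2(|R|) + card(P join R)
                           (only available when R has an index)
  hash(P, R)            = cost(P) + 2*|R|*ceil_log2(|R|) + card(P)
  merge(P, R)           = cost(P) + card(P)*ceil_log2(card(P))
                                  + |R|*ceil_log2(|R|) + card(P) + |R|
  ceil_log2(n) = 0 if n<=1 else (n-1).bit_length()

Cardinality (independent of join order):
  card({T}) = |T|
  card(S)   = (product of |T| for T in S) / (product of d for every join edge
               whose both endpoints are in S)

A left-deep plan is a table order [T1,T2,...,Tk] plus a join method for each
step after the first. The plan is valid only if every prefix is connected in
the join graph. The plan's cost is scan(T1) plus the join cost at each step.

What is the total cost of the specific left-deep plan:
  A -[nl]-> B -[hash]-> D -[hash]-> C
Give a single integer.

step 1: scan A: cost=50, card=50
step 2: join B via nl
    card(P join B) = 50*500/(20) = 1250
    cost = 50 + 50*500 = 25050
step 3: join D via hash
    card(P join D) = 1250*250/(250*50) = 25
    cost = 25050 + 2*250*8 + 1250 = 30300
step 4: join C via hash
    card(P join C) = 25*120/(12*10*25) = 1
    cost = 30300 + 2*120*7 + 25 = 32005

32005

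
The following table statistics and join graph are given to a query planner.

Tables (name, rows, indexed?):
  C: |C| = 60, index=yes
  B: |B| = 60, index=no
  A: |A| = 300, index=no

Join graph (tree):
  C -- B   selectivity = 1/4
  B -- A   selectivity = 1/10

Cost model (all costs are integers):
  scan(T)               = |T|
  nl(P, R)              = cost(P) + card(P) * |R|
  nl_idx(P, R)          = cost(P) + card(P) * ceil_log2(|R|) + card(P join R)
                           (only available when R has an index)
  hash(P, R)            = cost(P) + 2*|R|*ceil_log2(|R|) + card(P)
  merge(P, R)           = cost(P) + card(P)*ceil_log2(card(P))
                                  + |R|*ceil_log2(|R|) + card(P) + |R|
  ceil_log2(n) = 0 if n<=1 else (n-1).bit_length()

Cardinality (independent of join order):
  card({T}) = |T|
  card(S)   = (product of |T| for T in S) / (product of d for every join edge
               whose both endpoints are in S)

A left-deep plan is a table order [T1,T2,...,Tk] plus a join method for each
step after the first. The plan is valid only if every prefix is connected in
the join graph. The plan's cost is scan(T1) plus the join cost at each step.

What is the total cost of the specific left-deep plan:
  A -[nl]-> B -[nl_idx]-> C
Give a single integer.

step 1: scan A: cost=300, card=300
step 2: join B via nl
    card(P join B) = 300*60/(10) = 1800
    cost = 300 + 300*60 = 18300
step 3: join C via nl_idx
    card(P join C) = 1800*60/(4) = 27000
    cost = 18300 + 1800*6 + 27000 = 56100

56100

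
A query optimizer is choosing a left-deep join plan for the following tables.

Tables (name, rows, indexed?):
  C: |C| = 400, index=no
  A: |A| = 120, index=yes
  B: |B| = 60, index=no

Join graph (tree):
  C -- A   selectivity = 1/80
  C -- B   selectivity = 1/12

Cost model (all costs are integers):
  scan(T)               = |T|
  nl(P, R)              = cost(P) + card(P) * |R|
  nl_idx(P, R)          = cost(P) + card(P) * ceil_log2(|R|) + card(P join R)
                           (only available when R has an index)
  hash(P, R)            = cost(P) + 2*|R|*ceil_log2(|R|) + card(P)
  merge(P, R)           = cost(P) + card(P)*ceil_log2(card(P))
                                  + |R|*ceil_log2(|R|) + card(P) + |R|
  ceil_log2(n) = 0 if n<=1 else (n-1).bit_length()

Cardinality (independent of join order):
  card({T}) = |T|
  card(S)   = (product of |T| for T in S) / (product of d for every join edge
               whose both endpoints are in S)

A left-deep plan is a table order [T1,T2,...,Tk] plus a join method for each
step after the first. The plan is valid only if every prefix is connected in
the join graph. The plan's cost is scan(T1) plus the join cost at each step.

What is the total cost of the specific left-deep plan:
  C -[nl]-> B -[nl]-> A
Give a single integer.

step 1: scan C: cost=400, card=400
step 2: join B via nl
    card(P join B) = 400*60/(12) = 2000
    cost = 400 + 400*60 = 24400
step 3: join A via nl
    card(P join A) = 2000*120/(80) = 3000
    cost = 24400 + 2000*120 = 264400

264400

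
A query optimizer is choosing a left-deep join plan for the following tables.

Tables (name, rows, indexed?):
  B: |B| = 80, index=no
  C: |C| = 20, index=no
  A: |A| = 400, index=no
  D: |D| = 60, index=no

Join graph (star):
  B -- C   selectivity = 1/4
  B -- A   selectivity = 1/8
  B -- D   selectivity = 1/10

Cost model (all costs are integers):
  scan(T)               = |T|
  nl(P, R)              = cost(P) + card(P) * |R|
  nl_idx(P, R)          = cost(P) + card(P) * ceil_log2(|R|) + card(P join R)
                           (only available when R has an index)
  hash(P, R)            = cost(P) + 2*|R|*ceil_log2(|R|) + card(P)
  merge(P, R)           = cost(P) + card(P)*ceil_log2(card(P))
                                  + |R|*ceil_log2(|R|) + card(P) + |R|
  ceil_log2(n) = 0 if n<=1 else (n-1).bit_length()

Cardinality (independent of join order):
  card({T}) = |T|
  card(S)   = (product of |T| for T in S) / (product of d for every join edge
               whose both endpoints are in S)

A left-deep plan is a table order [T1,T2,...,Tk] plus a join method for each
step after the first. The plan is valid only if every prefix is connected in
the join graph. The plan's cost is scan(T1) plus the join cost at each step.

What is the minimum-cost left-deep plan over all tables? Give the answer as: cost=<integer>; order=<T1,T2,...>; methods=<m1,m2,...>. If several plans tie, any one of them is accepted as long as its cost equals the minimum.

Selinger DP (subsets sized 1..n):
  {B}: scan cost=80, card=80
  {C}: scan cost=20, card=20
  {A}: scan cost=400, card=400
  {D}: scan cost=60, card=60
  {BC}: card=400; try (C,hash)→360, (B,merge)→780, (C,merge)→840, (B,hash)→1160, (B,nl)→1620, (C,nl)→1680; best=360 via (C,hash)
  {AB}: card=4000; try (B,hash)→1920, (A,merge)→4720, (B,merge)→5040, (A,hash)→7360, (A,nl)→32080, (B,nl)→32400; best=1920 via (B,hash)
  {BD}: card=480; try (D,hash)→880, (B,merge)→1120, (D,merge)→1140, (B,hash)→1240, (B,nl)→4860, (D,nl)→4880; best=880 via (D,hash)
  {ABC}: card=20000; try (C,hash)→6120, (A,hash)→7960, (A,merge)→8360, (C,merge)→54040, (C,nl)→81920, (A,nl)→160360; best=6120 via (C,hash)
  {BCD}: card=2400; try (D,hash)→1480, (C,hash)→1560, (D,merge)→4780, (C,merge)→5800, (C,nl)→10480, (D,nl)→24360; best=1480 via (D,hash)
  {ABD}: card=24000; try (D,hash)→6640, (A,hash)→8560, (A,merge)→9680, (D,merge)→54340, (A,nl)→192880, (D,nl)→241920; best=6640 via (D,hash)
  {ABCD}: card=120000; try (A,hash)→11080, (D,hash)→26840, (C,hash)→30840, (A,merge)→36680, (D,merge)→326540, (C,merge)→390760 …(+3); best=11080 via (A,hash)

cost=11080; order=B,C,D,A; methods=hash,hash,hash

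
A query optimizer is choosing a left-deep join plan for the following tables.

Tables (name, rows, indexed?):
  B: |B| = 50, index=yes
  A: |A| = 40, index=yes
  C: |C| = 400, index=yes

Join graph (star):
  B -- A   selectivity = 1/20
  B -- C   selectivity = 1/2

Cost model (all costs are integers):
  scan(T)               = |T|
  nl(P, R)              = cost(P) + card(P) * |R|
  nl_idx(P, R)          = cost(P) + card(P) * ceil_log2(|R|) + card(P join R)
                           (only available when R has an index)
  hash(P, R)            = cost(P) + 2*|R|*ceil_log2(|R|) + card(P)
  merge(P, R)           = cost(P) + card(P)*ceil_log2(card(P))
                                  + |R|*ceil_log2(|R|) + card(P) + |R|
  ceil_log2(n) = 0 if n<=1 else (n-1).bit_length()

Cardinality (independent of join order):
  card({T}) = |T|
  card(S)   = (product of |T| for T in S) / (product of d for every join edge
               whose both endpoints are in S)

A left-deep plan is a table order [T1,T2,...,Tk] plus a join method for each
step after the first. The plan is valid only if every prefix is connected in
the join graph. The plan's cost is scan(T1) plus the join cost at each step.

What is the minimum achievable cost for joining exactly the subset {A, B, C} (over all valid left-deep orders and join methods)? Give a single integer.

Selinger DP over subsets of {A,B,C}:
  {B}: scan cost=50, card=50
  {A}: scan cost=40, card=40
  {C}: scan cost=400, card=400
  {AB}: card=100; try (B,nl_idx)→380, (A,nl_idx)→450, (A,hash)→580, (B,merge)→670, (B,hash)→680, (A,merge)→680 …(+2); best=380 via (B,nl_idx)
  {BC}: card=10000; try (B,hash)→1400, (C,merge)→4400, (B,merge)→4750, (C,hash)→7300, (C,nl_idx)→10500, (B,nl_idx)→12800 …(+2); best=1400 via (B,hash)
  {ABC}: card=20000; try (C,merge)→5180, (C,hash)→7680, (A,hash)→11880, (C,nl_idx)→21280, (C,nl)→40380, (A,nl_idx)→81400 …(+2); best=5180 via (C,merge)

5180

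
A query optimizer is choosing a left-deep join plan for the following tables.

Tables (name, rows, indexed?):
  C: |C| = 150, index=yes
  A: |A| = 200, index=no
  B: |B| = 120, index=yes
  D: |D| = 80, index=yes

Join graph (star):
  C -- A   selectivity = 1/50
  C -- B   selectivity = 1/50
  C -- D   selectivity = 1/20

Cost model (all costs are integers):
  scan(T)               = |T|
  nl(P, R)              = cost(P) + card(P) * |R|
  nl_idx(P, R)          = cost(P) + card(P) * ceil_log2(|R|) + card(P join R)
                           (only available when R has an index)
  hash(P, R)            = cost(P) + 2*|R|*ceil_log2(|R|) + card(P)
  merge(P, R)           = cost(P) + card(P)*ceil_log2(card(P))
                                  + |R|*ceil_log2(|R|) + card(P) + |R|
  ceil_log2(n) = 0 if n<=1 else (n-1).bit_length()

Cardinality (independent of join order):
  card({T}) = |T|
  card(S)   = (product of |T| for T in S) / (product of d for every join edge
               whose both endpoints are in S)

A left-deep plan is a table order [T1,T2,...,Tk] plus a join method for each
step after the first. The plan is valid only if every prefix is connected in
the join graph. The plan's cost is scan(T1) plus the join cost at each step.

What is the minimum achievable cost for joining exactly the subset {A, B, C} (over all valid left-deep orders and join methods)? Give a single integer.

Selinger DP over subsets of {A,B,C}:
  {C}: scan cost=150, card=150
  {A}: scan cost=200, card=200
  {B}: scan cost=120, card=120
  {AC}: card=600; try (C,nl_idx)→2400, (C,hash)→2800, (A,merge)→3300, (C,merge)→3350, (A,hash)→3500, (A,nl)→30150 …(+1); best=2400 via (C,nl_idx)
  {BC}: card=360; try (C,nl_idx)→1440, (B,nl_idx)→1560, (B,hash)→1980, (C,merge)→2430, (B,merge)→2460, (C,hash)→2640 …(+2); best=1440 via (C,nl_idx)
  {ABC}: card=1440; try (B,hash)→4680, (A,hash)→5000, (A,merge)→6840, (B,nl_idx)→8040, (B,merge)→9960, (A,nl)→73440 …(+1); best=4680 via (B,hash)

4680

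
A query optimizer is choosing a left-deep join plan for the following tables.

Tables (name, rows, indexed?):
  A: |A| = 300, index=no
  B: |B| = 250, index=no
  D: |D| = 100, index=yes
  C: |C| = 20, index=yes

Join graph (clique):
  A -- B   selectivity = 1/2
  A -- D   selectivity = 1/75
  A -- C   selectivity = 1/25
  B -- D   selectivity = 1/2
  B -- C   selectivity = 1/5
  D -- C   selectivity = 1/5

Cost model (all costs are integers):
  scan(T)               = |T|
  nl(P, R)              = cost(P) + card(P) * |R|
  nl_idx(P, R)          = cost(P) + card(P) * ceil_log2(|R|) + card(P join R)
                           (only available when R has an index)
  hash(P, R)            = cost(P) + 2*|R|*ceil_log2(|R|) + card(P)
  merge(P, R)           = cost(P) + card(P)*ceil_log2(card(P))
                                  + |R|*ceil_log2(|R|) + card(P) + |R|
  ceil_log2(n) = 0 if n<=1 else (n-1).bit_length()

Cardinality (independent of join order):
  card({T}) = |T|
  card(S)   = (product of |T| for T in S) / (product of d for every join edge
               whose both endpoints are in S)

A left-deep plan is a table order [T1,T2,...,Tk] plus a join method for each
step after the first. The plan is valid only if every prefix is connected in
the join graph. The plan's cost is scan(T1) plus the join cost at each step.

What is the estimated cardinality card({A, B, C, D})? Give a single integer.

800

Tables in S: A(300), B(250), C(20), D(100)
Edges inside S: A-B(d=2), A-D(d=75), A-C(d=25), B-D(d=2), B-C(d=5), D-C(d=5)
numerator = 300 * 250 * 20 * 100 = 150000000
denominator = 2 * 75 * 25 * 2 * 5 * 5 = 187500
card(S) = 150000000 / 187500 = 800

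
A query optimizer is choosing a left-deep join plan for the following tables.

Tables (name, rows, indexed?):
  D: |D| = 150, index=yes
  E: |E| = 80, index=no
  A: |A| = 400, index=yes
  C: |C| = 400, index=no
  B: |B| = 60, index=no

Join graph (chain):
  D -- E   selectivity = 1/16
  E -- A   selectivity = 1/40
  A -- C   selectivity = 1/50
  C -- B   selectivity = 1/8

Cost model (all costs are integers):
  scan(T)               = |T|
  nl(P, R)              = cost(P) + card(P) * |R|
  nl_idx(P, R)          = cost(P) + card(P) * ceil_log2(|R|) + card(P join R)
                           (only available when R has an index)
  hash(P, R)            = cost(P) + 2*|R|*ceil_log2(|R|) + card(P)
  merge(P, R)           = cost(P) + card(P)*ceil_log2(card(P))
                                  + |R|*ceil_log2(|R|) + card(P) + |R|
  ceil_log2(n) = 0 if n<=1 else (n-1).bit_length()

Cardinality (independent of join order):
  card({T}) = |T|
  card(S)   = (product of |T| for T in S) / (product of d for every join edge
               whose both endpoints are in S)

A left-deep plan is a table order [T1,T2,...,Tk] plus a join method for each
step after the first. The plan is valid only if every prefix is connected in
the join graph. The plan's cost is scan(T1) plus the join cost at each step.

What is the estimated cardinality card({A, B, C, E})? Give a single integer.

Tables in S: A(400), B(60), C(400), E(80)
Edges inside S: E-A(d=40), A-C(d=50), C-B(d=8)
numerator = 400 * 60 * 400 * 80 = 768000000
denominator = 40 * 50 * 8 = 16000
card(S) = 768000000 / 16000 = 48000

48000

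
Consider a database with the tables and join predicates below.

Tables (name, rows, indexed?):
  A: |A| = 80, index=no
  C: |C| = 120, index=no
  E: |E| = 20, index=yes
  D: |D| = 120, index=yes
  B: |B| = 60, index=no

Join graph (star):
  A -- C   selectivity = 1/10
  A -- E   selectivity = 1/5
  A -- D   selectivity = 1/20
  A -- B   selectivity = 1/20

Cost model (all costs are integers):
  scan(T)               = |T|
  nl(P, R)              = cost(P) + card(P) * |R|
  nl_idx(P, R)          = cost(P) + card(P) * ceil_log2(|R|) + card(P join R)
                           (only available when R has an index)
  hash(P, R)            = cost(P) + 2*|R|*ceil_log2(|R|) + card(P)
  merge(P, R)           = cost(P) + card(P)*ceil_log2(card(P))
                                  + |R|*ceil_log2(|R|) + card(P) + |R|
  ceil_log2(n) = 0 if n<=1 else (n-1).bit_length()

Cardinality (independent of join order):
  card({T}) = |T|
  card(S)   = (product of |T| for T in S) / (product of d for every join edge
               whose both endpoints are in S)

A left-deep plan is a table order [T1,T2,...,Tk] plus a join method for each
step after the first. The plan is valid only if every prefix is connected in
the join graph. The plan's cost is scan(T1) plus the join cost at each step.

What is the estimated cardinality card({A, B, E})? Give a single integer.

Tables in S: A(80), B(60), E(20)
Edges inside S: A-E(d=5), A-B(d=20)
numerator = 80 * 60 * 20 = 96000
denominator = 5 * 20 = 100
card(S) = 96000 / 100 = 960

960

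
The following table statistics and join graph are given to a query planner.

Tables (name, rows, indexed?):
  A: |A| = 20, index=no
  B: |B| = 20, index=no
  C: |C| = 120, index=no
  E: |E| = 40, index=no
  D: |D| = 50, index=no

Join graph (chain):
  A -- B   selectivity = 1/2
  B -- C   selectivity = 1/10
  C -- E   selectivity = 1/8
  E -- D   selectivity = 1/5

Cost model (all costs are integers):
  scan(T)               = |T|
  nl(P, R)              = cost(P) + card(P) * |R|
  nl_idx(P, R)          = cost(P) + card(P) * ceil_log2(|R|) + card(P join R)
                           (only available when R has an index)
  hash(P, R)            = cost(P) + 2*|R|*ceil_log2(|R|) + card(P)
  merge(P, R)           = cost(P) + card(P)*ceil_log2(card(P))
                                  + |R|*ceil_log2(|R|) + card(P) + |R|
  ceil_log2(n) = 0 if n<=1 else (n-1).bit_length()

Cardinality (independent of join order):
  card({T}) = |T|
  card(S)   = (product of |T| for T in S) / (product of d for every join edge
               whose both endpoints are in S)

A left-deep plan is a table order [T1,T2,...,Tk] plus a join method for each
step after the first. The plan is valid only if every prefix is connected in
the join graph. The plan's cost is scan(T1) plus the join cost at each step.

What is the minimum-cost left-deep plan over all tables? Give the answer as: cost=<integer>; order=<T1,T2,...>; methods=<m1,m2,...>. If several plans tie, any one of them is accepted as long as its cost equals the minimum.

cost=15160; order=C,B,E,A,D; methods=hash,hash,hash,hash

Selinger DP (subsets sized 1..n):
  {A}: scan cost=20, card=20
  {B}: scan cost=20, card=20
  {C}: scan cost=120, card=120
  {E}: scan cost=40, card=40
  {D}: scan cost=50, card=50
  {AB}: card=200; try (B,hash)→240, (A,hash)→240, (B,merge)→260, (A,merge)→260, (B,nl)→420, (A,nl)→420; best=240 via (B,hash)
  {BC}: card=240; try (B,hash)→440, (C,merge)→1100, (B,merge)→1200, (C,hash)→1720, (C,nl)→2420, (B,nl)→2520; best=440 via (B,hash)
  {CE}: card=600; try (E,hash)→720, (C,merge)→1280, (E,merge)→1360, (C,hash)→1760, (C,nl)→4840, (E,nl)→4920; best=720 via (E,hash)
  {DE}: card=400; try (E,hash)→580, (D,merge)→670, (E,merge)→680, (D,hash)→680, (D,nl)→2040, (E,nl)→2050; best=580 via (E,hash)
  {ABC}: card=2400; try (A,hash)→880, (C,hash)→2120, (A,merge)→2720, (C,merge)→3000, (A,nl)→5240, (C,nl)→24240; best=880 via (A,hash)
  {BCE}: card=1200; try (E,hash)→1160, (B,hash)→1520, (E,merge)→2880, (B,merge)→7440, (E,nl)→10040, (B,nl)→12720; best=1160 via (E,hash)
  {CDE}: card=6000; try (D,hash)→1920, (C,hash)→2660, (C,merge)→5540, (D,merge)→7670, (D,nl)→30720, (C,nl)→48580; best=1920 via (D,hash)
  {ABCE}: card=12000; try (A,hash)→2560, (E,hash)→3760, (A,merge)→15680, (A,nl)→25160, (E,merge)→32360, (E,nl)→96880; best=2560 via (A,hash)
  {BCDE}: card=12000; try (D,hash)→2960, (B,hash)→8120, (D,merge)→15910, (D,nl)→61160, (B,merge)→86040, (B,nl)→121920; best=2960 via (D,hash)
  {ABCDE}: card=120000; try (D,hash)→15160, (A,hash)→15160, (D,merge)→182910, (A,merge)→183080, (A,nl)→242960, (D,nl)→602560; best=15160 via (D,hash)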